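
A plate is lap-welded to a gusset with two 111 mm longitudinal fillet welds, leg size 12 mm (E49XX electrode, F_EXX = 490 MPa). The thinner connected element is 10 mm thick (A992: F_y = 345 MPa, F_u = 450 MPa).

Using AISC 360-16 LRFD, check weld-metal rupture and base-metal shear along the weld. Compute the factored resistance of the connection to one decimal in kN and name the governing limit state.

415.3 kN (weld metal governs)

Weld metal: throat = 0.707×12 = 8.484 mm, L = 2×111 = 222 mm. φR_n = 0.75 × 0.6 × 490 × 8.484 × 222 = 415.3 kN.
Base metal shear (10 mm plate): yield φR_n = 1.0×0.6×345×10×222 = 459.5 kN; rupture φR_n = 0.75×0.6×450×10×222 = 449.6 kN; take 449.6 kN (rupture).
Governing: min(415.3, 449.6) = 415.3 kN → weld metal.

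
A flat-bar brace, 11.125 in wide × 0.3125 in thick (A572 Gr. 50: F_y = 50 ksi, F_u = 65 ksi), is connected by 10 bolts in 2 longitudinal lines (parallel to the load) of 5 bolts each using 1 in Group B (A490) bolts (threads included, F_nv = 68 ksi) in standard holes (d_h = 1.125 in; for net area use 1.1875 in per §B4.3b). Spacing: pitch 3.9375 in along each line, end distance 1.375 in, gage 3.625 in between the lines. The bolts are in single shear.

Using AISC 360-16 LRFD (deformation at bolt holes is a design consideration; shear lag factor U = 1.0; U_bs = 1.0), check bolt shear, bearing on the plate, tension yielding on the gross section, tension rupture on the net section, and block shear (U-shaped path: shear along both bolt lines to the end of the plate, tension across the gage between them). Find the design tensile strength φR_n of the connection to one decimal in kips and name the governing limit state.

133.3 kips (net-section rupture governs)

Bolt shear: A_b = π(1)²/4 = 0.7854 in². φR_n = 0.75 × 68 × 0.7854 × 10 × 1 = 400.6 kips.
Bearing (0.3125 in plate, F_u = 65 ksi): end bolts L_c = 1.375 − 1.125/2 = 0.8125, R_n = min(1.2×0.8125×0.3125×65, 2.4×1×0.3125×65) = 19.805 kips/bolt; interior L_c = 3.9375 − 1.125 = 2.8125, R_n = 48.75 kips/bolt. φR_n = 0.75 × (2×19.805 + 8×48.75) = 322.2 kips.
Tension yield (gross): A_g = 11.125×0.3125 = 3.4766 in². φR_n = 0.90 × 50 × 3.4766 = 156.4 kips.
Tension rupture (net): A_n = (11.125 − 2×1.1875)×0.3125 = 2.7344 in² (U = 1.0, A_e = A_n). φR_n = 0.75 × 65 × 2.7344 = 133.3 kips.
Block shear: shear path 2×[1.375+4×3.9375] = 2×17.125 in, A_gv = 10.703, A_nv = 2×(17.125 − 4.5×1.1875)×0.3125 = 7.3633 in²; tension across gage: (3.625 − 1×1.1875)×0.3125 = 0.76172 in². R_n = min(0.6×65×7.3633, 0.6×50×10.703) + 1.0×65×0.76172 = min(287.17, 321.09) + 49.512 = 336.68 kips. φR_n = 0.75 × 336.68 = 252.5 kips.
Governing: min(400.6, 322.2, 156.4, 133.3, 252.5) = 133.3 kips → net-section rupture.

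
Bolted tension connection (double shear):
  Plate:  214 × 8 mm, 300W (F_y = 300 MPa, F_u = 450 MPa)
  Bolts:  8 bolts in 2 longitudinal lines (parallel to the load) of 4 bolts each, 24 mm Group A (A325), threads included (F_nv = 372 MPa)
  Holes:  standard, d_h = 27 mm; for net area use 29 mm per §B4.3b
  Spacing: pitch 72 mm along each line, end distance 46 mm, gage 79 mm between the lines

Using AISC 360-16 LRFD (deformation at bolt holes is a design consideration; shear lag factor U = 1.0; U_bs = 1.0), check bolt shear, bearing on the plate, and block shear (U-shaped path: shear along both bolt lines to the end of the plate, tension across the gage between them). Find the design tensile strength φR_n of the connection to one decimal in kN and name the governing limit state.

Bolt shear: A_b = π(24)²/4 = 452.39 mm². φR_n = 0.75 × 372 × 452.39 × 8 × 2 = 2019.5 kN.
Bearing (8 mm plate, F_u = 450 MPa): end bolts L_c = 46 − 27/2 = 32.5, R_n = min(1.2×32.5×8×450, 2.4×24×8×450) = 140.4 kN/bolt; interior L_c = 72 − 27 = 45, R_n = 194.4 kN/bolt. φR_n = 0.75 × (2×140.4 + 6×194.4) = 1085.4 kN.
Block shear: shear path 2×[46+3×72] = 2×262 mm, A_gv = 4192, A_nv = 2×(262 − 3.5×29)×8 = 2568 mm²; tension across gage: (79 − 1×29)×8 = 400 mm². R_n = min(0.6×450×2568, 0.6×300×4192) + 1.0×450×400 = min(693.36, 754.56) + 180 = 873.36 kN. φR_n = 0.75 × 873.36 = 655.0 kN.
Governing: min(2019.5, 1085.4, 655.0) = 655.0 kN → block shear.

655.0 kN (block shear governs)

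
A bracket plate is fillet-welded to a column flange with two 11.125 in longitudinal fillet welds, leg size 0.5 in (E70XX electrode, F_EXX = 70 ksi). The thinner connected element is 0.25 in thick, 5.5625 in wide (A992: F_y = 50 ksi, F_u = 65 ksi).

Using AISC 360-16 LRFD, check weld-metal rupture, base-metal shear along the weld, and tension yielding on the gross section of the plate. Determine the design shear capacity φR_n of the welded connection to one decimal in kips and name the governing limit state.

Weld metal: throat = 0.707×0.5 = 0.3535 in, L = 2×11.125 = 22.25 in. φR_n = 0.75 × 0.6 × 70 × 0.3535 × 22.25 = 247.8 kips.
Base metal shear (0.25 in plate): yield φR_n = 1.0×0.6×50×0.25×22.25 = 166.9 kips; rupture φR_n = 0.75×0.6×65×0.25×22.25 = 162.7 kips; take 162.7 kips (rupture).
Tension yield (gross): A_g = 5.5625×0.25 = 1.3906 in². φR_n = 0.90 × 50 × 1.3906 = 62.6 kips.
Governing: min(247.8, 162.7, 62.6) = 62.6 kips → gross-section yield.

62.6 kips (gross-section yield governs)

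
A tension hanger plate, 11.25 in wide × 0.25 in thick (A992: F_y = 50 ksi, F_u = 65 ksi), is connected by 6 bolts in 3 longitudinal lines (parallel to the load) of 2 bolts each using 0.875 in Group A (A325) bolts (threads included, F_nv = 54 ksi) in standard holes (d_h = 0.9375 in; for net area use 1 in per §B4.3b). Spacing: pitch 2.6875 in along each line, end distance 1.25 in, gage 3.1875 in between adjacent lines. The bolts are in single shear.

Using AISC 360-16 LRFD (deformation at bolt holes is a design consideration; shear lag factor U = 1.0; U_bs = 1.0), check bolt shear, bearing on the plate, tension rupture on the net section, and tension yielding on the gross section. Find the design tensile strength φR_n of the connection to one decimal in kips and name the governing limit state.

100.5 kips (net-section rupture governs)

Bolt shear: A_b = π(0.875)²/4 = 0.60132 in². φR_n = 0.75 × 54 × 0.60132 × 6 × 1 = 146.1 kips.
Bearing (0.25 in plate, F_u = 65 ksi): end bolts L_c = 1.25 − 0.9375/2 = 0.78125, R_n = min(1.2×0.78125×0.25×65, 2.4×0.875×0.25×65) = 15.234 kips/bolt; interior L_c = 2.6875 − 0.9375 = 1.75, R_n = 34.125 kips/bolt. φR_n = 0.75 × (3×15.234 + 3×34.125) = 111.1 kips.
Tension rupture (net): A_n = (11.25 − 3×1)×0.25 = 2.0625 in² (U = 1.0, A_e = A_n). φR_n = 0.75 × 65 × 2.0625 = 100.5 kips.
Tension yield (gross): A_g = 11.25×0.25 = 2.8125 in². φR_n = 0.90 × 50 × 2.8125 = 126.6 kips.
Governing: min(146.1, 111.1, 100.5, 126.6) = 100.5 kips → net-section rupture.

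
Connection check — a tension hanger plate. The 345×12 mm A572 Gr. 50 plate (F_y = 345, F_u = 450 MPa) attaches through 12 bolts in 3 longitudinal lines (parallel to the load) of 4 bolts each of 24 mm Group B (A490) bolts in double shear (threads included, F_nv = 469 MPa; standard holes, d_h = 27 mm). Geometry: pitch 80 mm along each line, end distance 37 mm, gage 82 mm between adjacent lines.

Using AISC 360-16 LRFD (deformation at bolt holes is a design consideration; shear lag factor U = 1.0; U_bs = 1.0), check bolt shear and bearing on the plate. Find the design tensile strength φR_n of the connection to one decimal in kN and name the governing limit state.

2442.2 kN (bearing governs)

Bolt shear: A_b = π(24)²/4 = 452.39 mm². φR_n = 0.75 × 469 × 452.39 × 12 × 2 = 3819.1 kN.
Bearing (12 mm plate, F_u = 450 MPa): end bolts L_c = 37 − 27/2 = 23.5, R_n = min(1.2×23.5×12×450, 2.4×24×12×450) = 152.28 kN/bolt; interior L_c = 80 − 27 = 53, R_n = 311.04 kN/bolt. φR_n = 0.75 × (3×152.28 + 9×311.04) = 2442.2 kN.
Governing: min(3819.1, 2442.2) = 2442.2 kN → bearing.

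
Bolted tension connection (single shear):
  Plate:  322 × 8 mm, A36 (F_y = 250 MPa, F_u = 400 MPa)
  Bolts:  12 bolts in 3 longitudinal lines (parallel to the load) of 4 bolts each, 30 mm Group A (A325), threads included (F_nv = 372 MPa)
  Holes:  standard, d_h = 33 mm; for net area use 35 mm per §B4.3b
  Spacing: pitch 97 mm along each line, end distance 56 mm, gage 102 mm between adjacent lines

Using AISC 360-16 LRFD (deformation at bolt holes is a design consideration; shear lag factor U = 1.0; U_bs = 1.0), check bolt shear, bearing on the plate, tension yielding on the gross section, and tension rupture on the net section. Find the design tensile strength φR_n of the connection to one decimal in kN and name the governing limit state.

520.8 kN (net-section rupture governs)

Bolt shear: A_b = π(30)²/4 = 706.86 mm². φR_n = 0.75 × 372 × 706.86 × 12 × 1 = 2366.6 kN.
Bearing (8 mm plate, F_u = 400 MPa): end bolts L_c = 56 − 33/2 = 39.5, R_n = min(1.2×39.5×8×400, 2.4×30×8×400) = 151.68 kN/bolt; interior L_c = 97 − 33 = 64, R_n = 230.4 kN/bolt. φR_n = 0.75 × (3×151.68 + 9×230.4) = 1896.5 kN.
Tension yield (gross): A_g = 322×8 = 2576 mm². φR_n = 0.90 × 250 × 2576 = 579.6 kN.
Tension rupture (net): A_n = (322 − 3×35)×8 = 1736 mm² (U = 1.0, A_e = A_n). φR_n = 0.75 × 400 × 1736 = 520.8 kN.
Governing: min(2366.6, 1896.5, 579.6, 520.8) = 520.8 kN → net-section rupture.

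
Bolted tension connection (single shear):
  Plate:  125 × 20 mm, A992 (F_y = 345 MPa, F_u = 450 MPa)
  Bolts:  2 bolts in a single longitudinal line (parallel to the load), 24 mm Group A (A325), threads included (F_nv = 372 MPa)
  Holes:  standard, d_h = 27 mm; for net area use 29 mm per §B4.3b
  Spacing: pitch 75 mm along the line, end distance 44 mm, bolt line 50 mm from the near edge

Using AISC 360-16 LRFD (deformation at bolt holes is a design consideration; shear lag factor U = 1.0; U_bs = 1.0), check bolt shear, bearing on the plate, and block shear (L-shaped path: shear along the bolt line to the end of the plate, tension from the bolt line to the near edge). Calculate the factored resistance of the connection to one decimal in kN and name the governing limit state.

252.4 kN (bolt shear governs)

Bolt shear: A_b = π(24)²/4 = 452.39 mm². φR_n = 0.75 × 372 × 452.39 × 2 × 1 = 252.4 kN.
Bearing (20 mm plate, F_u = 450 MPa): end bolts L_c = 44 − 27/2 = 30.5, R_n = min(1.2×30.5×20×450, 2.4×24×20×450) = 329.4 kN/bolt; interior L_c = 75 − 27 = 48, R_n = 518.4 kN/bolt. φR_n = 0.75 × (1×329.4 + 1×518.4) = 635.9 kN.
Block shear: shear path 1×[44+1×75] = 1×119 mm, A_gv = 2380, A_nv = 1×(119 − 1.5×29)×20 = 1510 mm²; tension to near edge: (50 − 0.5×29)×20 = 710 mm². R_n = min(0.6×450×1510, 0.6×345×2380) + 1.0×450×710 = min(407.7, 492.66) + 319.5 = 727.2 kN. φR_n = 0.75 × 727.2 = 545.4 kN.
Governing: min(252.4, 635.9, 545.4) = 252.4 kN → bolt shear.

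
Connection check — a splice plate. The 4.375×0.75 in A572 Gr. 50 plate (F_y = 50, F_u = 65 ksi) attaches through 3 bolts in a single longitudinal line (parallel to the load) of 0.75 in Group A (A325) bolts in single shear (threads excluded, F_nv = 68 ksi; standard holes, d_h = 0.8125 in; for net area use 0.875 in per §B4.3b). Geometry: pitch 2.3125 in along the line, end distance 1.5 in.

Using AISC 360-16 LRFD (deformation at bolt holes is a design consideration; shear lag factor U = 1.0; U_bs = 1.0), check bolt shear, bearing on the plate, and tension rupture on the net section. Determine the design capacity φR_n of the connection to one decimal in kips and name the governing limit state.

67.6 kips (bolt shear governs)

Bolt shear: A_b = π(0.75)²/4 = 0.44179 in². φR_n = 0.75 × 68 × 0.44179 × 3 × 1 = 67.6 kips.
Bearing (0.75 in plate, F_u = 65 ksi): end bolts L_c = 1.5 − 0.8125/2 = 1.09375, R_n = min(1.2×1.09375×0.75×65, 2.4×0.75×0.75×65) = 63.984 kips/bolt; interior L_c = 2.3125 − 0.8125 = 1.5, R_n = 87.75 kips/bolt. φR_n = 0.75 × (1×63.984 + 2×87.75) = 179.6 kips.
Tension rupture (net): A_n = (4.375 − 1×0.875)×0.75 = 2.625 in² (U = 1.0, A_e = A_n). φR_n = 0.75 × 65 × 2.625 = 128.0 kips.
Governing: min(67.6, 179.6, 128.0) = 67.6 kips → bolt shear.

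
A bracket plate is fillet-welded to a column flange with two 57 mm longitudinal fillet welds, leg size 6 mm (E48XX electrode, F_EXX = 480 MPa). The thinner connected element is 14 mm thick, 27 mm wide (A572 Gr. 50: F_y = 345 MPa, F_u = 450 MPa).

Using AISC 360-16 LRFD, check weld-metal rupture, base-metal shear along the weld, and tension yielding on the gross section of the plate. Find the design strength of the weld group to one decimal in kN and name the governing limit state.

104.5 kN (weld metal governs)

Weld metal: throat = 0.707×6 = 4.242 mm, L = 2×57 = 114 mm. φR_n = 0.75 × 0.6 × 480 × 4.242 × 114 = 104.5 kN.
Base metal shear (14 mm plate): yield φR_n = 1.0×0.6×345×14×114 = 330.4 kN; rupture φR_n = 0.75×0.6×450×14×114 = 323.2 kN; take 323.2 kN (rupture).
Tension yield (gross): A_g = 27×14 = 378 mm². φR_n = 0.90 × 345 × 378 = 117.4 kN.
Governing: min(104.5, 323.2, 117.4) = 104.5 kN → weld metal.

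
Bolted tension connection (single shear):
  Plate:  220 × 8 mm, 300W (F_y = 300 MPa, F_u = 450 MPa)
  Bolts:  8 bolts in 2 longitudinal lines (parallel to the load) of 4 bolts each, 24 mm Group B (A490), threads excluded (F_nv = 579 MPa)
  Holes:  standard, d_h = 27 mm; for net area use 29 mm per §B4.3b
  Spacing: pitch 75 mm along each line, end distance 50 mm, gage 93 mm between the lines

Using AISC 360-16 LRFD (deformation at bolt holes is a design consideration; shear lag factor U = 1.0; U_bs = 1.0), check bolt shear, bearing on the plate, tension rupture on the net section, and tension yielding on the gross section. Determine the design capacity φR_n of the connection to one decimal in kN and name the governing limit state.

Bolt shear: A_b = π(24)²/4 = 452.39 mm². φR_n = 0.75 × 579 × 452.39 × 8 × 1 = 1571.6 kN.
Bearing (8 mm plate, F_u = 450 MPa): end bolts L_c = 50 − 27/2 = 36.5, R_n = min(1.2×36.5×8×450, 2.4×24×8×450) = 157.68 kN/bolt; interior L_c = 75 − 27 = 48, R_n = 207.36 kN/bolt. φR_n = 0.75 × (2×157.68 + 6×207.36) = 1169.6 kN.
Tension rupture (net): A_n = (220 − 2×29)×8 = 1296 mm² (U = 1.0, A_e = A_n). φR_n = 0.75 × 450 × 1296 = 437.4 kN.
Tension yield (gross): A_g = 220×8 = 1760 mm². φR_n = 0.90 × 300 × 1760 = 475.2 kN.
Governing: min(1571.6, 1169.6, 437.4, 475.2) = 437.4 kN → net-section rupture.

437.4 kN (net-section rupture governs)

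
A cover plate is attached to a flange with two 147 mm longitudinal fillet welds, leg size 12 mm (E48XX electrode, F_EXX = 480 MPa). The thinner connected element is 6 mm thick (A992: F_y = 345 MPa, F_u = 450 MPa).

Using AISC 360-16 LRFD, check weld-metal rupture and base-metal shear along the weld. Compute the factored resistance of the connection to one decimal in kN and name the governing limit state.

357.2 kN (base-metal shear governs)

Weld metal: throat = 0.707×12 = 8.484 mm, L = 2×147 = 294 mm. φR_n = 0.75 × 0.6 × 480 × 8.484 × 294 = 538.8 kN.
Base metal shear (6 mm plate): yield φR_n = 1.0×0.6×345×6×294 = 365.1 kN; rupture φR_n = 0.75×0.6×450×6×294 = 357.2 kN; take 357.2 kN (rupture).
Governing: min(538.8, 357.2) = 357.2 kN → base-metal shear.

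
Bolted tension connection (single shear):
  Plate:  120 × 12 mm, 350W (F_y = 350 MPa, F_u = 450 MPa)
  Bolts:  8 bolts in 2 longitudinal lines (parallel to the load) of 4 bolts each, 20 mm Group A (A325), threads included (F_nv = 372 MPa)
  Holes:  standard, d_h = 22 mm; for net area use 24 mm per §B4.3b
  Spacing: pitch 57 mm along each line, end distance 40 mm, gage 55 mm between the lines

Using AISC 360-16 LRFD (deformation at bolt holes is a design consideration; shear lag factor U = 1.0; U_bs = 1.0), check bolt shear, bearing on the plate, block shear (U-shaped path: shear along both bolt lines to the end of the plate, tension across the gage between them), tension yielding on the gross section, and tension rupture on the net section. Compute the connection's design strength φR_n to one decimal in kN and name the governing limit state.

291.6 kN (net-section rupture governs)

Bolt shear: A_b = π(20)²/4 = 314.16 mm². φR_n = 0.75 × 372 × 314.16 × 8 × 1 = 701.2 kN.
Bearing (12 mm plate, F_u = 450 MPa): end bolts L_c = 40 − 22/2 = 29, R_n = min(1.2×29×12×450, 2.4×20×12×450) = 187.92 kN/bolt; interior L_c = 57 − 22 = 35, R_n = 226.8 kN/bolt. φR_n = 0.75 × (2×187.92 + 6×226.8) = 1302.5 kN.
Block shear: shear path 2×[40+3×57] = 2×211 mm, A_gv = 5064, A_nv = 2×(211 − 3.5×24)×12 = 3048 mm²; tension across gage: (55 − 1×24)×12 = 372 mm². R_n = min(0.6×450×3048, 0.6×350×5064) + 1.0×450×372 = min(822.96, 1063.4) + 167.4 = 990.36 kN. φR_n = 0.75 × 990.36 = 742.8 kN.
Tension yield (gross): A_g = 120×12 = 1440 mm². φR_n = 0.90 × 350 × 1440 = 453.6 kN.
Tension rupture (net): A_n = (120 − 2×24)×12 = 864 mm² (U = 1.0, A_e = A_n). φR_n = 0.75 × 450 × 864 = 291.6 kN.
Governing: min(701.2, 1302.5, 742.8, 453.6, 291.6) = 291.6 kN → net-section rupture.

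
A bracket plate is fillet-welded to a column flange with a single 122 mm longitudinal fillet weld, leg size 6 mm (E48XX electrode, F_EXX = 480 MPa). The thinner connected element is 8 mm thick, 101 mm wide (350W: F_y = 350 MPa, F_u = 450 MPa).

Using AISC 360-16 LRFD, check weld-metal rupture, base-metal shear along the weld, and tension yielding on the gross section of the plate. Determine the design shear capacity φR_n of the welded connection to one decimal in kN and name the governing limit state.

111.8 kN (weld metal governs)

Weld metal: throat = 0.707×6 = 4.242 mm, L = 122 mm. φR_n = 0.75 × 0.6 × 480 × 4.242 × 122 = 111.8 kN.
Base metal shear (8 mm plate): yield φR_n = 1.0×0.6×350×8×122 = 205.0 kN; rupture φR_n = 0.75×0.6×450×8×122 = 197.6 kN; take 197.6 kN (rupture).
Tension yield (gross): A_g = 101×8 = 808 mm². φR_n = 0.90 × 350 × 808 = 254.5 kN.
Governing: min(111.8, 197.6, 254.5) = 111.8 kN → weld metal.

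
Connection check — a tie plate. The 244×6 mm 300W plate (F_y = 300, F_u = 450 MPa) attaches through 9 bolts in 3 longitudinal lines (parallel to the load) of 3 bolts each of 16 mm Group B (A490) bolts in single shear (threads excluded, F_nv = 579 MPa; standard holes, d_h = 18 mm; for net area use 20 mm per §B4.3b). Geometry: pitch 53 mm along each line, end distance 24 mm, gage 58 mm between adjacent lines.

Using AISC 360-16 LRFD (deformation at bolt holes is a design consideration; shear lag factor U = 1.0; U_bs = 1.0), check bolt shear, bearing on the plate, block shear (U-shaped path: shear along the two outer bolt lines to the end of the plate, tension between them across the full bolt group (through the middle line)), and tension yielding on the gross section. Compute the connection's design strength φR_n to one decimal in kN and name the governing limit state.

348.3 kN (block shear governs)

Bolt shear: A_b = π(16)²/4 = 201.06 mm². φR_n = 0.75 × 579 × 201.06 × 9 × 1 = 785.8 kN.
Bearing (6 mm plate, F_u = 450 MPa): end bolts L_c = 24 − 18/2 = 15, R_n = min(1.2×15×6×450, 2.4×16×6×450) = 48.6 kN/bolt; interior L_c = 53 − 18 = 35, R_n = 103.68 kN/bolt. φR_n = 0.75 × (3×48.6 + 6×103.68) = 575.9 kN.
Block shear: shear path 2×[24+2×53] = 2×130 mm, A_gv = 1560, A_nv = 2×(130 − 2.5×20)×6 = 960 mm²; tension across gage: (116 − 2×20)×6 = 456 mm². R_n = min(0.6×450×960, 0.6×300×1560) + 1.0×450×456 = min(259.2, 280.8) + 205.2 = 464.4 kN. φR_n = 0.75 × 464.4 = 348.3 kN.
Tension yield (gross): A_g = 244×6 = 1464 mm². φR_n = 0.90 × 300 × 1464 = 395.3 kN.
Governing: min(785.8, 575.9, 348.3, 395.3) = 348.3 kN → block shear.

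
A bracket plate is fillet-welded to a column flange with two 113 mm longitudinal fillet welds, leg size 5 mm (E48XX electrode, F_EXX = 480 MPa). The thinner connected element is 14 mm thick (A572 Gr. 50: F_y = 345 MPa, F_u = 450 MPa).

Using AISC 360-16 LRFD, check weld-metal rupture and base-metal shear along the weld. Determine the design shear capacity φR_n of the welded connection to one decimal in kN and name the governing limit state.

Weld metal: throat = 0.707×5 = 3.535 mm, L = 2×113 = 226 mm. φR_n = 0.75 × 0.6 × 480 × 3.535 × 226 = 172.6 kN.
Base metal shear (14 mm plate): yield φR_n = 1.0×0.6×345×14×226 = 654.9 kN; rupture φR_n = 0.75×0.6×450×14×226 = 640.7 kN; take 640.7 kN (rupture).
Governing: min(172.6, 640.7) = 172.6 kN → weld metal.

172.6 kN (weld metal governs)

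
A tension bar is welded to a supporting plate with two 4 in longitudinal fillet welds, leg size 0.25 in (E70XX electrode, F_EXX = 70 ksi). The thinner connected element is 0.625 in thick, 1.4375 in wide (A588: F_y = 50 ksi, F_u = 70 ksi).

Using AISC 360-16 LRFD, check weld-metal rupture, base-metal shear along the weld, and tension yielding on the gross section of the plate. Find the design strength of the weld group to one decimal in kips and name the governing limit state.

40.4 kips (gross-section yield governs)

Weld metal: throat = 0.707×0.25 = 0.17675 in, L = 2×4 = 8 in. φR_n = 0.75 × 0.6 × 70 × 0.17675 × 8 = 44.5 kips.
Base metal shear (0.625 in plate): yield φR_n = 1.0×0.6×50×0.625×8 = 150.0 kips; rupture φR_n = 0.75×0.6×70×0.625×8 = 157.5 kips; take 150.0 kips (yield).
Tension yield (gross): A_g = 1.4375×0.625 = 0.89844 in². φR_n = 0.90 × 50 × 0.89844 = 40.4 kips.
Governing: min(44.5, 150.0, 40.4) = 40.4 kips → gross-section yield.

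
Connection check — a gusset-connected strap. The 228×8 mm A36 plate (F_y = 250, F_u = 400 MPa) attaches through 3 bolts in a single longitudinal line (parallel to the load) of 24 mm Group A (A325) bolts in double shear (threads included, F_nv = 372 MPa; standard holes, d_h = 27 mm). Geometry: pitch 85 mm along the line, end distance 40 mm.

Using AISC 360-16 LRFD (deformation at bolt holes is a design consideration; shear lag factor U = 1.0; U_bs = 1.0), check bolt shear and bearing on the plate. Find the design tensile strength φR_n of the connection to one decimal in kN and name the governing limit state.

Bolt shear: A_b = π(24)²/4 = 452.39 mm². φR_n = 0.75 × 372 × 452.39 × 3 × 2 = 757.3 kN.
Bearing (8 mm plate, F_u = 400 MPa): end bolts L_c = 40 − 27/2 = 26.5, R_n = min(1.2×26.5×8×400, 2.4×24×8×400) = 101.76 kN/bolt; interior L_c = 85 − 27 = 58, R_n = 184.32 kN/bolt. φR_n = 0.75 × (1×101.76 + 2×184.32) = 352.8 kN.
Governing: min(757.3, 352.8) = 352.8 kN → bearing.

352.8 kN (bearing governs)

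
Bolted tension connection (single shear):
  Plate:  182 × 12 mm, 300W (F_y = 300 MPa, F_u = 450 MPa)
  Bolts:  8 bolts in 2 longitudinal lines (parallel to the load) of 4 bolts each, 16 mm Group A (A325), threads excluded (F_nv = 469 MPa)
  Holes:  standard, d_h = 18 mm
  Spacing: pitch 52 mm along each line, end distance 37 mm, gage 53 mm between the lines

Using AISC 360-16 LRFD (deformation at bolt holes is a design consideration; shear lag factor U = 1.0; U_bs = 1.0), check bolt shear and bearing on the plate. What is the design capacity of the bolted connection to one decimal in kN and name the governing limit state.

565.8 kN (bolt shear governs)

Bolt shear: A_b = π(16)²/4 = 201.06 mm². φR_n = 0.75 × 469 × 201.06 × 8 × 1 = 565.8 kN.
Bearing (12 mm plate, F_u = 450 MPa): end bolts L_c = 37 − 18/2 = 28, R_n = min(1.2×28×12×450, 2.4×16×12×450) = 181.44 kN/bolt; interior L_c = 52 − 18 = 34, R_n = 207.36 kN/bolt. φR_n = 0.75 × (2×181.44 + 6×207.36) = 1205.3 kN.
Governing: min(565.8, 1205.3) = 565.8 kN → bolt shear.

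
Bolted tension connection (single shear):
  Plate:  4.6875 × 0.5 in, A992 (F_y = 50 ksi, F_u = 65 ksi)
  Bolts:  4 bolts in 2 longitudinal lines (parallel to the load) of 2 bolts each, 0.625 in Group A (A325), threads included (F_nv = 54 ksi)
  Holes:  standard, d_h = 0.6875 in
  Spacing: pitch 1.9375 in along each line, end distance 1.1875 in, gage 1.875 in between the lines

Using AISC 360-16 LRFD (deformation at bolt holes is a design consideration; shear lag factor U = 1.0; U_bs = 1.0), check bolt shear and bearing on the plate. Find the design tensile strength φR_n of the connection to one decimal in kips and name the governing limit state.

Bolt shear: A_b = π(0.625)²/4 = 0.3068 in². φR_n = 0.75 × 54 × 0.3068 × 4 × 1 = 49.7 kips.
Bearing (0.5 in plate, F_u = 65 ksi): end bolts L_c = 1.1875 − 0.6875/2 = 0.84375, R_n = min(1.2×0.84375×0.5×65, 2.4×0.625×0.5×65) = 32.906 kips/bolt; interior L_c = 1.9375 − 0.6875 = 1.25, R_n = 48.75 kips/bolt. φR_n = 0.75 × (2×32.906 + 2×48.75) = 122.5 kips.
Governing: min(49.7, 122.5) = 49.7 kips → bolt shear.

49.7 kips (bolt shear governs)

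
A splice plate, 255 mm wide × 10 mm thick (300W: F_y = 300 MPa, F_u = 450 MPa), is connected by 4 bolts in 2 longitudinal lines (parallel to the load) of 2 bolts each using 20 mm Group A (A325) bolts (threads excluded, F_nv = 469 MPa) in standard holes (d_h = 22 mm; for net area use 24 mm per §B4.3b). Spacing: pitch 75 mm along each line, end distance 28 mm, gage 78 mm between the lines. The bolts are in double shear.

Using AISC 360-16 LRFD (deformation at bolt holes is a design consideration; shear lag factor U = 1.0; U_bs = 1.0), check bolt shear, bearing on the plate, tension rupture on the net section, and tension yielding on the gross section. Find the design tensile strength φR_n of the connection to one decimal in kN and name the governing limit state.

Bolt shear: A_b = π(20)²/4 = 314.16 mm². φR_n = 0.75 × 469 × 314.16 × 4 × 2 = 884.0 kN.
Bearing (10 mm plate, F_u = 450 MPa): end bolts L_c = 28 − 22/2 = 17, R_n = min(1.2×17×10×450, 2.4×20×10×450) = 91.8 kN/bolt; interior L_c = 75 − 22 = 53, R_n = 216 kN/bolt. φR_n = 0.75 × (2×91.8 + 2×216) = 461.7 kN.
Tension rupture (net): A_n = (255 − 2×24)×10 = 2070 mm² (U = 1.0, A_e = A_n). φR_n = 0.75 × 450 × 2070 = 698.6 kN.
Tension yield (gross): A_g = 255×10 = 2550 mm². φR_n = 0.90 × 300 × 2550 = 688.5 kN.
Governing: min(884.0, 461.7, 698.6, 688.5) = 461.7 kN → bearing.

461.7 kN (bearing governs)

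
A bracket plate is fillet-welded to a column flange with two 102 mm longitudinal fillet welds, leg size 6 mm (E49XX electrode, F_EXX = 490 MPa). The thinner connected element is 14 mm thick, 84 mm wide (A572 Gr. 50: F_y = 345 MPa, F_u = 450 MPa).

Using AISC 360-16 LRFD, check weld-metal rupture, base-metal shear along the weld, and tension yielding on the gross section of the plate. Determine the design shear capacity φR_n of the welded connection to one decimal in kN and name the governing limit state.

Weld metal: throat = 0.707×6 = 4.242 mm, L = 2×102 = 204 mm. φR_n = 0.75 × 0.6 × 490 × 4.242 × 204 = 190.8 kN.
Base metal shear (14 mm plate): yield φR_n = 1.0×0.6×345×14×204 = 591.2 kN; rupture φR_n = 0.75×0.6×450×14×204 = 578.3 kN; take 578.3 kN (rupture).
Tension yield (gross): A_g = 84×14 = 1176 mm². φR_n = 0.90 × 345 × 1176 = 365.1 kN.
Governing: min(190.8, 578.3, 365.1) = 190.8 kN → weld metal.

190.8 kN (weld metal governs)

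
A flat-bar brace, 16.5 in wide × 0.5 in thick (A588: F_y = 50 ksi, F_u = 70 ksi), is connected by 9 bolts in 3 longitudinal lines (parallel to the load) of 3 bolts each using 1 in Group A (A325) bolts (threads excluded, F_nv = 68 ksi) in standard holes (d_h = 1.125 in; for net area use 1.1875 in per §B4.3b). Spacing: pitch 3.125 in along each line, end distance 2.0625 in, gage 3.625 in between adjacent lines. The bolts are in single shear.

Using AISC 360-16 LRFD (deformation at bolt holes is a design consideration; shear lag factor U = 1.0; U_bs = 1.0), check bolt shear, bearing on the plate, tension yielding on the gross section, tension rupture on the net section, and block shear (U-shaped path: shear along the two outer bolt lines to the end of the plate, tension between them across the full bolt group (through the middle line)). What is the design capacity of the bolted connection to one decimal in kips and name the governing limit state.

296.3 kips (block shear governs)

Bolt shear: A_b = π(1)²/4 = 0.7854 in². φR_n = 0.75 × 68 × 0.7854 × 9 × 1 = 360.5 kips.
Bearing (0.5 in plate, F_u = 70 ksi): end bolts L_c = 2.0625 − 1.125/2 = 1.5, R_n = min(1.2×1.5×0.5×70, 2.4×1×0.5×70) = 63 kips/bolt; interior L_c = 3.125 − 1.125 = 2, R_n = 84 kips/bolt. φR_n = 0.75 × (3×63 + 6×84) = 519.8 kips.
Tension yield (gross): A_g = 16.5×0.5 = 8.25 in². φR_n = 0.90 × 50 × 8.25 = 371.3 kips.
Tension rupture (net): A_n = (16.5 − 3×1.1875)×0.5 = 6.4688 in² (U = 1.0, A_e = A_n). φR_n = 0.75 × 70 × 6.4688 = 339.6 kips.
Block shear: shear path 2×[2.0625+2×3.125] = 2×8.3125 in, A_gv = 8.3125, A_nv = 2×(8.3125 − 2.5×1.1875)×0.5 = 5.3438 in²; tension across gage: (7.25 − 2×1.1875)×0.5 = 2.4375 in². R_n = min(0.6×70×5.3438, 0.6×50×8.3125) + 1.0×70×2.4375 = min(224.44, 249.38) + 170.63 = 395.07 kips. φR_n = 0.75 × 395.07 = 296.3 kips.
Governing: min(360.5, 519.8, 371.3, 339.6, 296.3) = 296.3 kips → block shear.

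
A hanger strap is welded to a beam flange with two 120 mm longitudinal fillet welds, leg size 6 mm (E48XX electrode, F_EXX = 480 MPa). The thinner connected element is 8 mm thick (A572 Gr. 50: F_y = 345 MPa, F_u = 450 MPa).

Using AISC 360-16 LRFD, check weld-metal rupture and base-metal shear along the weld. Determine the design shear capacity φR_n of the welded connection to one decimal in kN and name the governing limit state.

219.9 kN (weld metal governs)

Weld metal: throat = 0.707×6 = 4.242 mm, L = 2×120 = 240 mm. φR_n = 0.75 × 0.6 × 480 × 4.242 × 240 = 219.9 kN.
Base metal shear (8 mm plate): yield φR_n = 1.0×0.6×345×8×240 = 397.4 kN; rupture φR_n = 0.75×0.6×450×8×240 = 388.8 kN; take 388.8 kN (rupture).
Governing: min(219.9, 388.8) = 219.9 kN → weld metal.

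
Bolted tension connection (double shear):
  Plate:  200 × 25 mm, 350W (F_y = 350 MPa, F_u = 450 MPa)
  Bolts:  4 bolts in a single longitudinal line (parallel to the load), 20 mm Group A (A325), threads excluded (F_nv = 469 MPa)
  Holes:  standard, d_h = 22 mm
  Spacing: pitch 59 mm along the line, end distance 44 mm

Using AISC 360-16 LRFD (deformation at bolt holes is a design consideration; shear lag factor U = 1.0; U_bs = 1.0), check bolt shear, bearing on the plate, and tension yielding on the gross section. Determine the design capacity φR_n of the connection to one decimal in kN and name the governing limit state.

884.0 kN (bolt shear governs)

Bolt shear: A_b = π(20)²/4 = 314.16 mm². φR_n = 0.75 × 469 × 314.16 × 4 × 2 = 884.0 kN.
Bearing (25 mm plate, F_u = 450 MPa): end bolts L_c = 44 − 22/2 = 33, R_n = min(1.2×33×25×450, 2.4×20×25×450) = 445.5 kN/bolt; interior L_c = 59 − 22 = 37, R_n = 499.5 kN/bolt. φR_n = 0.75 × (1×445.5 + 3×499.5) = 1458.0 kN.
Tension yield (gross): A_g = 200×25 = 5000 mm². φR_n = 0.90 × 350 × 5000 = 1575.0 kN.
Governing: min(884.0, 1458.0, 1575.0) = 884.0 kN → bolt shear.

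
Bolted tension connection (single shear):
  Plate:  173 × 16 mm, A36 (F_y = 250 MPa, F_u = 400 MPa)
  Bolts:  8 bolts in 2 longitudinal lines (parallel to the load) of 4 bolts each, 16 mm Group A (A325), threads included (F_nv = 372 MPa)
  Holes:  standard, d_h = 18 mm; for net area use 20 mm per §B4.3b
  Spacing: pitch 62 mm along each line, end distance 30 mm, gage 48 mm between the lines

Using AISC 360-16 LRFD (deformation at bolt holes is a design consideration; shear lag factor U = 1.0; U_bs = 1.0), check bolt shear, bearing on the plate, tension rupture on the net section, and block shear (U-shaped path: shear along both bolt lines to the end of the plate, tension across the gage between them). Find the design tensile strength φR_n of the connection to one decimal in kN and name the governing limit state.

Bolt shear: A_b = π(16)²/4 = 201.06 mm². φR_n = 0.75 × 372 × 201.06 × 8 × 1 = 448.8 kN.
Bearing (16 mm plate, F_u = 400 MPa): end bolts L_c = 30 − 18/2 = 21, R_n = min(1.2×21×16×400, 2.4×16×16×400) = 161.28 kN/bolt; interior L_c = 62 − 18 = 44, R_n = 245.76 kN/bolt. φR_n = 0.75 × (2×161.28 + 6×245.76) = 1347.8 kN.
Tension rupture (net): A_n = (173 − 2×20)×16 = 2128 mm² (U = 1.0, A_e = A_n). φR_n = 0.75 × 400 × 2128 = 638.4 kN.
Block shear: shear path 2×[30+3×62] = 2×216 mm, A_gv = 6912, A_nv = 2×(216 − 3.5×20)×16 = 4672 mm²; tension across gage: (48 − 1×20)×16 = 448 mm². R_n = min(0.6×400×4672, 0.6×250×6912) + 1.0×400×448 = min(1121.3, 1036.8) + 179.2 = 1216 kN. φR_n = 0.75 × 1216 = 912.0 kN.
Governing: min(448.8, 1347.8, 638.4, 912.0) = 448.8 kN → bolt shear.

448.8 kN (bolt shear governs)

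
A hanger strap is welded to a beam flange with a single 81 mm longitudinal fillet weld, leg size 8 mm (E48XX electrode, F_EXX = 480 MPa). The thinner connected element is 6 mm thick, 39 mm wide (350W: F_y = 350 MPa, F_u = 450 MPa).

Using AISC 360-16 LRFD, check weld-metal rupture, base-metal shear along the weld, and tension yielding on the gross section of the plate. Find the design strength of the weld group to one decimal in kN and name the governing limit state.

Weld metal: throat = 0.707×8 = 5.656 mm, L = 81 mm. φR_n = 0.75 × 0.6 × 480 × 5.656 × 81 = 99.0 kN.
Base metal shear (6 mm plate): yield φR_n = 1.0×0.6×350×6×81 = 102.1 kN; rupture φR_n = 0.75×0.6×450×6×81 = 98.4 kN; take 98.4 kN (rupture).
Tension yield (gross): A_g = 39×6 = 234 mm². φR_n = 0.90 × 350 × 234 = 73.7 kN.
Governing: min(99.0, 98.4, 73.7) = 73.7 kN → gross-section yield.

73.7 kN (gross-section yield governs)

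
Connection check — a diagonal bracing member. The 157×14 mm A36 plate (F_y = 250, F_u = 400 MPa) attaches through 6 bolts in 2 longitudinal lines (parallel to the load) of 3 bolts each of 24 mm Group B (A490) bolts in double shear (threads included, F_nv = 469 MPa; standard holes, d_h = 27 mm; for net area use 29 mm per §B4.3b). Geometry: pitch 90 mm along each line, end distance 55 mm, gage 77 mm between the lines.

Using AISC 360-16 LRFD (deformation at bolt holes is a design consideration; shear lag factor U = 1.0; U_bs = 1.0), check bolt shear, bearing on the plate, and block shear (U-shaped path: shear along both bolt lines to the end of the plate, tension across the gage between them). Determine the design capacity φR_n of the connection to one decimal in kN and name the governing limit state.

Bolt shear: A_b = π(24)²/4 = 452.39 mm². φR_n = 0.75 × 469 × 452.39 × 6 × 2 = 1909.5 kN.
Bearing (14 mm plate, F_u = 400 MPa): end bolts L_c = 55 − 27/2 = 41.5, R_n = min(1.2×41.5×14×400, 2.4×24×14×400) = 278.88 kN/bolt; interior L_c = 90 − 27 = 63, R_n = 322.56 kN/bolt. φR_n = 0.75 × (2×278.88 + 4×322.56) = 1386.0 kN.
Block shear: shear path 2×[55+2×90] = 2×235 mm, A_gv = 6580, A_nv = 2×(235 − 2.5×29)×14 = 4550 mm²; tension across gage: (77 − 1×29)×14 = 672 mm². R_n = min(0.6×400×4550, 0.6×250×6580) + 1.0×400×672 = min(1092, 987) + 268.8 = 1255.8 kN. φR_n = 0.75 × 1255.8 = 941.9 kN.
Governing: min(1909.5, 1386.0, 941.9) = 941.9 kN → block shear.

941.9 kN (block shear governs)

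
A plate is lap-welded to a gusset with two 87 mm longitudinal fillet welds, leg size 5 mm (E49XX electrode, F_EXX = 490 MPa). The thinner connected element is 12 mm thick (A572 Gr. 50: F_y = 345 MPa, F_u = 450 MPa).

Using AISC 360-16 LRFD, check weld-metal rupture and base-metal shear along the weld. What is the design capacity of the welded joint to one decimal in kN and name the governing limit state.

135.6 kN (weld metal governs)

Weld metal: throat = 0.707×5 = 3.535 mm, L = 2×87 = 174 mm. φR_n = 0.75 × 0.6 × 490 × 3.535 × 174 = 135.6 kN.
Base metal shear (12 mm plate): yield φR_n = 1.0×0.6×345×12×174 = 432.2 kN; rupture φR_n = 0.75×0.6×450×12×174 = 422.8 kN; take 422.8 kN (rupture).
Governing: min(135.6, 422.8) = 135.6 kN → weld metal.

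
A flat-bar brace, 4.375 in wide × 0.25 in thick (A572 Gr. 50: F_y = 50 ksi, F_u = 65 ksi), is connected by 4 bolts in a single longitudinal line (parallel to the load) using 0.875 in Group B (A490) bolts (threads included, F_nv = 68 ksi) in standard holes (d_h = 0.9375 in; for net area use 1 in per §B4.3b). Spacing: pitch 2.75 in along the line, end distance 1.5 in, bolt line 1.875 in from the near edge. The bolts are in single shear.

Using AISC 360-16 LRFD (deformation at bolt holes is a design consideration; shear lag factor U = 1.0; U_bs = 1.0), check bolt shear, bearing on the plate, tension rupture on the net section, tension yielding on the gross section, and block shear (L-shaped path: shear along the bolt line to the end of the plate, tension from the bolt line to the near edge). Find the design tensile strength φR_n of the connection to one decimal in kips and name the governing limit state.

Bolt shear: A_b = π(0.875)²/4 = 0.60132 in². φR_n = 0.75 × 68 × 0.60132 × 4 × 1 = 122.7 kips.
Bearing (0.25 in plate, F_u = 65 ksi): end bolts L_c = 1.5 − 0.9375/2 = 1.03125, R_n = min(1.2×1.03125×0.25×65, 2.4×0.875×0.25×65) = 20.109 kips/bolt; interior L_c = 2.75 − 0.9375 = 1.8125, R_n = 34.125 kips/bolt. φR_n = 0.75 × (1×20.109 + 3×34.125) = 91.9 kips.
Tension rupture (net): A_n = (4.375 − 1×1)×0.25 = 0.84375 in² (U = 1.0, A_e = A_n). φR_n = 0.75 × 65 × 0.84375 = 41.1 kips.
Tension yield (gross): A_g = 4.375×0.25 = 1.0938 in². φR_n = 0.90 × 50 × 1.0938 = 49.2 kips.
Block shear: shear path 1×[1.5+3×2.75] = 1×9.75 in, A_gv = 2.4375, A_nv = 1×(9.75 − 3.5×1)×0.25 = 1.5625 in²; tension to near edge: (1.875 − 0.5×1)×0.25 = 0.34375 in². R_n = min(0.6×65×1.5625, 0.6×50×2.4375) + 1.0×65×0.34375 = min(60.938, 73.125) + 22.344 = 83.282 kips. φR_n = 0.75 × 83.282 = 62.5 kips.
Governing: min(122.7, 91.9, 41.1, 49.2, 62.5) = 41.1 kips → net-section rupture.

41.1 kips (net-section rupture governs)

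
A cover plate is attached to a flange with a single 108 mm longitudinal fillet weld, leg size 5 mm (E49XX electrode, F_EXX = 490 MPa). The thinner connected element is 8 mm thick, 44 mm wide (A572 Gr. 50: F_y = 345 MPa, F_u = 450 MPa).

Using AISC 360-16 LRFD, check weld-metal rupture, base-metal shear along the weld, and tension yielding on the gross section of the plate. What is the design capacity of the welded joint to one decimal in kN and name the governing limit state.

Weld metal: throat = 0.707×5 = 3.535 mm, L = 108 mm. φR_n = 0.75 × 0.6 × 490 × 3.535 × 108 = 84.2 kN.
Base metal shear (8 mm plate): yield φR_n = 1.0×0.6×345×8×108 = 178.8 kN; rupture φR_n = 0.75×0.6×450×8×108 = 175.0 kN; take 175.0 kN (rupture).
Tension yield (gross): A_g = 44×8 = 352 mm². φR_n = 0.90 × 345 × 352 = 109.3 kN.
Governing: min(84.2, 175.0, 109.3) = 84.2 kN → weld metal.

84.2 kN (weld metal governs)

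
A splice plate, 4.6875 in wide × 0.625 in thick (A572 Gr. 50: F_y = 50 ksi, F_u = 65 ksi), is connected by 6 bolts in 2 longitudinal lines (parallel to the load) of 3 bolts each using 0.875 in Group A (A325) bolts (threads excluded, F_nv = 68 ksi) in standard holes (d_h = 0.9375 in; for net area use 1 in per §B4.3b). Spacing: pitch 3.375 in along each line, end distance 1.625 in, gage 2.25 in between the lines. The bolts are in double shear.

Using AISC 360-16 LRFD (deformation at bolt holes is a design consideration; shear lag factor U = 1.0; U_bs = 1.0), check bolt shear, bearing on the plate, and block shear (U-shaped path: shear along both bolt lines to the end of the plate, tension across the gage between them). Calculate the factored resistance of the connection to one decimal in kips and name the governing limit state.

252.9 kips (block shear governs)

Bolt shear: A_b = π(0.875)²/4 = 0.60132 in². φR_n = 0.75 × 68 × 0.60132 × 6 × 2 = 368.0 kips.
Bearing (0.625 in plate, F_u = 65 ksi): end bolts L_c = 1.625 − 0.9375/2 = 1.15625, R_n = min(1.2×1.15625×0.625×65, 2.4×0.875×0.625×65) = 56.367 kips/bolt; interior L_c = 3.375 − 0.9375 = 2.4375, R_n = 85.313 kips/bolt. φR_n = 0.75 × (2×56.367 + 4×85.313) = 340.5 kips.
Block shear: shear path 2×[1.625+2×3.375] = 2×8.375 in, A_gv = 10.469, A_nv = 2×(8.375 − 2.5×1)×0.625 = 7.3438 in²; tension across gage: (2.25 − 1×1)×0.625 = 0.78125 in². R_n = min(0.6×65×7.3438, 0.6×50×10.469) + 1.0×65×0.78125 = min(286.41, 314.07) + 50.781 = 337.19 kips. φR_n = 0.75 × 337.19 = 252.9 kips.
Governing: min(368.0, 340.5, 252.9) = 252.9 kips → block shear.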